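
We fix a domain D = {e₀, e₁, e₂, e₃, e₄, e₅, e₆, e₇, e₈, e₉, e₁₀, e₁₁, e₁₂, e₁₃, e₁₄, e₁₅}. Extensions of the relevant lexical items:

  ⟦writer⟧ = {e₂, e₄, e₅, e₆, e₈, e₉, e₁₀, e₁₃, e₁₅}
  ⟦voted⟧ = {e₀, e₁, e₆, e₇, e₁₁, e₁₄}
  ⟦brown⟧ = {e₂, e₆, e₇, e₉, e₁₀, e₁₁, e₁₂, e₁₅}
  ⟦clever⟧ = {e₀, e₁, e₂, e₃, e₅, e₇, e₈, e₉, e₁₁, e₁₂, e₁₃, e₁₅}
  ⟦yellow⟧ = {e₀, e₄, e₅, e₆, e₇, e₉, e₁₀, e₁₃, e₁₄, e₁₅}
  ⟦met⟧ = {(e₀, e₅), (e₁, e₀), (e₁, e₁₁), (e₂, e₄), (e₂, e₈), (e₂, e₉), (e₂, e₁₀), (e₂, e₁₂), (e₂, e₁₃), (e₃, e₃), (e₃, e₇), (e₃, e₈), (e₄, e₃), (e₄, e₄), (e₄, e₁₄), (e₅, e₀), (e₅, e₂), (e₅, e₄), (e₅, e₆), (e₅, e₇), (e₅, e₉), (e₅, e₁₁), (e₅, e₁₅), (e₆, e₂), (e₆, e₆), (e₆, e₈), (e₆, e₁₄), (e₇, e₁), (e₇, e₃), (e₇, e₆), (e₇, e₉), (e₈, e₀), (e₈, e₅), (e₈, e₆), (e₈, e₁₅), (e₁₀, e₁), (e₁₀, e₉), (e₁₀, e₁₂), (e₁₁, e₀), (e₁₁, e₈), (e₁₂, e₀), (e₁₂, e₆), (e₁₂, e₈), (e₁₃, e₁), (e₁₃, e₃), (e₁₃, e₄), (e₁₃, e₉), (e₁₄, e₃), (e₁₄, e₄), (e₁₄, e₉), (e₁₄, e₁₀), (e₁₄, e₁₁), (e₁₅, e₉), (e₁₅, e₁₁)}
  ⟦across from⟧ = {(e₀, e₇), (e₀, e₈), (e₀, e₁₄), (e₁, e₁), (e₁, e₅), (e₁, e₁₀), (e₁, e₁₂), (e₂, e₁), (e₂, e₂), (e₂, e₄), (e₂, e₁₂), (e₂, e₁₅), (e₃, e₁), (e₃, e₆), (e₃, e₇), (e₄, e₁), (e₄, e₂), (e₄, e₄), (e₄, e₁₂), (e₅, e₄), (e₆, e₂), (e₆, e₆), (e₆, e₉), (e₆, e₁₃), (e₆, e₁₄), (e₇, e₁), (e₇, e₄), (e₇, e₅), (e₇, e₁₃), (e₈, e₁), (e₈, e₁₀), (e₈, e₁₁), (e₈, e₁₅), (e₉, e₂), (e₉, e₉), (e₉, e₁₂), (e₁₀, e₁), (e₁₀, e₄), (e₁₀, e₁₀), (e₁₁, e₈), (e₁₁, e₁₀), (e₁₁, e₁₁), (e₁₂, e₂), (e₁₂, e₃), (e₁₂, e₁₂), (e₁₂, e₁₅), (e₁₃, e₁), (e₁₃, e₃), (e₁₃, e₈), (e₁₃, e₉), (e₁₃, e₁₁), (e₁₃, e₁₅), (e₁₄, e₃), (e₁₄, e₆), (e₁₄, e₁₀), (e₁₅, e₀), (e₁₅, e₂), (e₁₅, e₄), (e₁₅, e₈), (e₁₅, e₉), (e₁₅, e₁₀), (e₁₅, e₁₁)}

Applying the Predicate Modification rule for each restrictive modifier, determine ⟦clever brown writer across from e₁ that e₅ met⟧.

⟦across from e₁⟧ = {x : ⟨x, e₁⟩ ∈ ⟦across from⟧} = {e₁, e₂, e₃, e₄, e₇, e₈, e₁₀, e₁₃}
⟦that e₅ met⟧ = {x : ⟨e₅, x⟩ ∈ ⟦met⟧} = {e₀, e₂, e₄, e₆, e₇, e₉, e₁₁, e₁₅}
⟦writer⟧ = {e₂, e₄, e₅, e₆, e₈, e₉, e₁₀, e₁₃, e₁₅}
… ∩ ⟦across from e₁⟧ = {e₂, e₄, e₅, e₆, e₈, e₉, e₁₀, e₁₃, e₁₅} ∩ {e₁, e₂, e₃, e₄, e₇, e₈, e₁₀, e₁₃} = {e₂, e₄, e₈, e₁₀, e₁₃}
… ∩ ⟦that e₅ met⟧ = {e₂, e₄, e₈, e₁₀, e₁₃} ∩ {e₀, e₂, e₄, e₆, e₇, e₉, e₁₁, e₁₅} = {e₂, e₄}
… ∩ ⟦clever⟧ = {e₂, e₄} ∩ {e₀, e₁, e₂, e₃, e₅, e₇, e₈, e₉, e₁₁, e₁₂, e₁₃, e₁₅} = {e₂}
… ∩ ⟦brown⟧ = {e₂} ∩ {e₂, e₆, e₇, e₉, e₁₀, e₁₁, e₁₂, e₁₅} = {e₂}
So ⟦clever brown writer across from e₁ that e₅ met⟧ = {e₂}.

{e₂}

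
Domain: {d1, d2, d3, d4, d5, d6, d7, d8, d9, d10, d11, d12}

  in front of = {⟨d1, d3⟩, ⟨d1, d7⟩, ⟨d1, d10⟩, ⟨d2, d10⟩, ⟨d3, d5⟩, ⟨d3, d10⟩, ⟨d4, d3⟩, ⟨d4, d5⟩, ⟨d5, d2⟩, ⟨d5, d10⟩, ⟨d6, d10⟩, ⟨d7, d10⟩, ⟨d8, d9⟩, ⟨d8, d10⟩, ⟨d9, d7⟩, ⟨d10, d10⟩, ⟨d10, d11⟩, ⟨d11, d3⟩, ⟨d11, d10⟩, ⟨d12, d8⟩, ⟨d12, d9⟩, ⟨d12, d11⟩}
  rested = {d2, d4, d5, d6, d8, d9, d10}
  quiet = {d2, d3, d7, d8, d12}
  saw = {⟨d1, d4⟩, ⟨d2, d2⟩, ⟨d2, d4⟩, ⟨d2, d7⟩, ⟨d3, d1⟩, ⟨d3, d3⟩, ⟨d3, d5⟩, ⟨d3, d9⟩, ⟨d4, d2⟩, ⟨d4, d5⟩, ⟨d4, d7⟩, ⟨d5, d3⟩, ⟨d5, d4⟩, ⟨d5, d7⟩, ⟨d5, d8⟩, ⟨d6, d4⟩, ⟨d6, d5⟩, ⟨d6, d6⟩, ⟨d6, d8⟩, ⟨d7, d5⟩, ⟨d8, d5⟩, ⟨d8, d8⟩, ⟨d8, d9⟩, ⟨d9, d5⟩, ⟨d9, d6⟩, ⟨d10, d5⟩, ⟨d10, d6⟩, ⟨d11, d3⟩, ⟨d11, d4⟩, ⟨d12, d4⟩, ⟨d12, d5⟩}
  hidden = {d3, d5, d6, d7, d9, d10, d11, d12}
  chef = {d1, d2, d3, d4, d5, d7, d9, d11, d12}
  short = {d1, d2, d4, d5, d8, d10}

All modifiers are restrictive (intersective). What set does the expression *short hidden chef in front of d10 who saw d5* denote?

∅

⟦in front of d10⟧ = {x : ⟨x, d10⟩ ∈ ⟦in front of⟧} = {d1, d2, d3, d5, d6, d7, d8, d10, d11}
⟦who saw d5⟧ = {x : ⟨x, d5⟩ ∈ ⟦saw⟧} = {d3, d4, d6, d7, d8, d9, d10, d12}
⟦chef⟧ = {d1, d2, d3, d4, d5, d7, d9, d11, d12}
… ∩ ⟦in front of d10⟧ = {d1, d2, d3, d4, d5, d7, d9, d11, d12} ∩ {d1, d2, d3, d5, d6, d7, d8, d10, d11} = {d1, d2, d3, d5, d7, d11}
… ∩ ⟦who saw d5⟧ = {d1, d2, d3, d5, d7, d11} ∩ {d3, d4, d6, d7, d8, d9, d10, d12} = {d3, d7}
… ∩ ⟦short⟧ = {d3, d7} ∩ {d1, d2, d4, d5, d8, d10} = ∅
… ∩ ⟦hidden⟧ = ∅ ∩ {d3, d5, d6, d7, d9, d10, d11, d12} = ∅
So ⟦short hidden chef in front of d10 who saw d5⟧ = ∅.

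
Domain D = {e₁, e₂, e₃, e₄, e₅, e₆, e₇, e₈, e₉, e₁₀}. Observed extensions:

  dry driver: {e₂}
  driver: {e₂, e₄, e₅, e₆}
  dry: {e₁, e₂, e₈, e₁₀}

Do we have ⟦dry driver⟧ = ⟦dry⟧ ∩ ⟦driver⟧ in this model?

⟦dry⟧ ∩ ⟦driver⟧ = {e₁, e₂, e₈, e₁₀} ∩ {e₂, e₄, e₅, e₆} = {e₂}
Observed ⟦dry driver⟧ = {e₂}.
These coincide, so the modifier is intersective here.

yes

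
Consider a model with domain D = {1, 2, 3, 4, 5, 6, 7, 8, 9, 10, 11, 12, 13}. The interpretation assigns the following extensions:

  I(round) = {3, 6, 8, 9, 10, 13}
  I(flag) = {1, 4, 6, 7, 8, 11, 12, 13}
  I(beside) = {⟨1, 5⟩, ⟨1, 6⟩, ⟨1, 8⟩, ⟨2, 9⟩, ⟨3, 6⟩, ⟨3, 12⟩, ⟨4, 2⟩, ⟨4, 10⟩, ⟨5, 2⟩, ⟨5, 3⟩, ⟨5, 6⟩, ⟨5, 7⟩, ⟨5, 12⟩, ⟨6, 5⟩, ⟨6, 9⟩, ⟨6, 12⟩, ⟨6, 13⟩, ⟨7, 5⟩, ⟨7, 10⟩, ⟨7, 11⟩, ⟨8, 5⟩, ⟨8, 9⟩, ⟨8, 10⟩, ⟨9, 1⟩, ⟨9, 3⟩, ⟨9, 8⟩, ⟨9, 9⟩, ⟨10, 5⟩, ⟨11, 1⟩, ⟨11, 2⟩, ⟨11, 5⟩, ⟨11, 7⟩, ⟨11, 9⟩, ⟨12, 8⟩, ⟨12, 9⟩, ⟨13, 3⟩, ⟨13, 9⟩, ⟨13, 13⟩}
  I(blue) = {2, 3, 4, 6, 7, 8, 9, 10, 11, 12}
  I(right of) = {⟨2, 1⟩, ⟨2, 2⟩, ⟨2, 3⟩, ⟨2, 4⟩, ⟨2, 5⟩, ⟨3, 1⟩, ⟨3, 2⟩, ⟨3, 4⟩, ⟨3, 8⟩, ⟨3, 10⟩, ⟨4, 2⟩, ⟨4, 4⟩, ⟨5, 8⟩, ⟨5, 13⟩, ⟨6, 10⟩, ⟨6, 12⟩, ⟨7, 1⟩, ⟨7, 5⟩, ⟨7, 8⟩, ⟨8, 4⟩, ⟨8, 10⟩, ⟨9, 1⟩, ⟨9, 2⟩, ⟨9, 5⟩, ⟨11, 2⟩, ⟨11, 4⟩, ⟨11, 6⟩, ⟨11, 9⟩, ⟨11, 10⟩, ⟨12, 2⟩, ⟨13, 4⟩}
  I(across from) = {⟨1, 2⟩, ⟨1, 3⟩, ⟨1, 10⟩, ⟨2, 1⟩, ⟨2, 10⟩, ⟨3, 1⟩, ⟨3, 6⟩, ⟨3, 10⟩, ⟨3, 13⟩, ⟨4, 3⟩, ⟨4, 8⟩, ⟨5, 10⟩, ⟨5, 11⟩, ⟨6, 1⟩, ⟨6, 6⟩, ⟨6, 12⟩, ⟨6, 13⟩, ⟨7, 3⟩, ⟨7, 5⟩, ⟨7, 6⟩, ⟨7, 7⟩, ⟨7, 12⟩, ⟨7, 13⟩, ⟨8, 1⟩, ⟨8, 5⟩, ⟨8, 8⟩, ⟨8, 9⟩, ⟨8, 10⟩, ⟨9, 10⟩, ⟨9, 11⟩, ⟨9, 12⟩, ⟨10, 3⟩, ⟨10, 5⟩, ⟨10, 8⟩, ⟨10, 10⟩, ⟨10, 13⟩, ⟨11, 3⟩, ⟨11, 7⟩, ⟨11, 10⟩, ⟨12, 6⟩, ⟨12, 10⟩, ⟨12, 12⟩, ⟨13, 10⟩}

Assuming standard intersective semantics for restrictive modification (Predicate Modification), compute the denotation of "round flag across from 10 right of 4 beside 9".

⟦across from 10⟧ = {x : ⟨x, 10⟩ ∈ ⟦across from⟧} = {1, 2, 3, 5, 8, 9, 10, 11, 12, 13}
⟦right of 4⟧ = {x : ⟨x, 4⟩ ∈ ⟦right of⟧} = {2, 3, 4, 8, 11, 13}
⟦beside 9⟧ = {x : ⟨x, 9⟩ ∈ ⟦beside⟧} = {2, 6, 8, 9, 11, 12, 13}
⟦flag⟧ = {1, 4, 6, 7, 8, 11, 12, 13}
… ∩ ⟦across from 10⟧ = {1, 4, 6, 7, 8, 11, 12, 13} ∩ {1, 2, 3, 5, 8, 9, 10, 11, 12, 13} = {1, 8, 11, 12, 13}
… ∩ ⟦right of 4⟧ = {1, 8, 11, 12, 13} ∩ {2, 3, 4, 8, 11, 13} = {8, 11, 13}
… ∩ ⟦beside 9⟧ = {8, 11, 13} ∩ {2, 6, 8, 9, 11, 12, 13} = {8, 11, 13}
… ∩ ⟦round⟧ = {8, 11, 13} ∩ {3, 6, 8, 9, 10, 13} = {8, 13}
So ⟦round flag across from 10 right of 4 beside 9⟧ = {8, 13}.

{8, 13}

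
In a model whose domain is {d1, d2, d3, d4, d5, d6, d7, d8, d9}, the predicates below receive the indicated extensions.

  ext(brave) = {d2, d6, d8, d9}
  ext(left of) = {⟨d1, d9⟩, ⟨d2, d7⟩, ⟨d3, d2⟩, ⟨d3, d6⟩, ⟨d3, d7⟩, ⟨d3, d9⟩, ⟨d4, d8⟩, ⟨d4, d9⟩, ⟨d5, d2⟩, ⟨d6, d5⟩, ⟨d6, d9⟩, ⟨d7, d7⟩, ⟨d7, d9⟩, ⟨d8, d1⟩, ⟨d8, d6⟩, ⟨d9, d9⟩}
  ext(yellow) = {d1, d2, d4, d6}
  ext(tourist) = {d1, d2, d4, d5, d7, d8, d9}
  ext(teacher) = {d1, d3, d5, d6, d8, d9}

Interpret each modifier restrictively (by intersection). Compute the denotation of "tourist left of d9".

{d1, d4, d7, d9}

⟦left of d9⟧ = {x : ⟨x, d9⟩ ∈ ⟦left of⟧} = {d1, d3, d4, d6, d7, d9}
⟦tourist⟧ = {d1, d2, d4, d5, d7, d8, d9}
… ∩ ⟦left of d9⟧ = {d1, d2, d4, d5, d7, d8, d9} ∩ {d1, d3, d4, d6, d7, d9} = {d1, d4, d7, d9}
So ⟦tourist left of d9⟧ = {d1, d4, d7, d9}.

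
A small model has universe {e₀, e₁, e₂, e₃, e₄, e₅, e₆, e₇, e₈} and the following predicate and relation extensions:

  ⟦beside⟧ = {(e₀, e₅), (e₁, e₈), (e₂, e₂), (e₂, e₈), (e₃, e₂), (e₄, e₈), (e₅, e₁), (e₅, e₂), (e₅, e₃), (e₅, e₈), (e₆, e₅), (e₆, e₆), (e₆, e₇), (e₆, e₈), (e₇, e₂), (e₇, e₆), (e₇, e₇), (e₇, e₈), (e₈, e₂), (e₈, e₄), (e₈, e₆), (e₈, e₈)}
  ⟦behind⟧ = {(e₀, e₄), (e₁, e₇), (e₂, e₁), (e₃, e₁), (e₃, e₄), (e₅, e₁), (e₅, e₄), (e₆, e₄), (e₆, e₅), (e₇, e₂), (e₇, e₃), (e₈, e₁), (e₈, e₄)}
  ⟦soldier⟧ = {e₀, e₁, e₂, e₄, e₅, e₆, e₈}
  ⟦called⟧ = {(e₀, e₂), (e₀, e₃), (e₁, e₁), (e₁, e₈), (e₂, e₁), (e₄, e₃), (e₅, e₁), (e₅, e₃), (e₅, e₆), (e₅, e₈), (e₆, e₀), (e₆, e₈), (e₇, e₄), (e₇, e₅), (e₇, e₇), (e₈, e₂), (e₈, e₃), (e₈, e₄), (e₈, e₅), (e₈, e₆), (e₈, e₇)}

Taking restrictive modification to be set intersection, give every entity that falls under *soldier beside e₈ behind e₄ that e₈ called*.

{e₅, e₆}

⟦beside e₈⟧ = {x : ⟨x, e₈⟩ ∈ ⟦beside⟧} = {e₁, e₂, e₄, e₅, e₆, e₇, e₈}
⟦behind e₄⟧ = {x : ⟨x, e₄⟩ ∈ ⟦behind⟧} = {e₀, e₃, e₅, e₆, e₈}
⟦that e₈ called⟧ = {x : ⟨e₈, x⟩ ∈ ⟦called⟧} = {e₂, e₃, e₄, e₅, e₆, e₇}
⟦soldier⟧ = {e₀, e₁, e₂, e₄, e₅, e₆, e₈}
… ∩ ⟦beside e₈⟧ = {e₀, e₁, e₂, e₄, e₅, e₆, e₈} ∩ {e₁, e₂, e₄, e₅, e₆, e₇, e₈} = {e₁, e₂, e₄, e₅, e₆, e₈}
… ∩ ⟦behind e₄⟧ = {e₁, e₂, e₄, e₅, e₆, e₈} ∩ {e₀, e₃, e₅, e₆, e₈} = {e₅, e₆, e₈}
… ∩ ⟦that e₈ called⟧ = {e₅, e₆, e₈} ∩ {e₂, e₃, e₄, e₅, e₆, e₇} = {e₅, e₆}
So ⟦soldier beside e₈ behind e₄ that e₈ called⟧ = {e₅, e₆}.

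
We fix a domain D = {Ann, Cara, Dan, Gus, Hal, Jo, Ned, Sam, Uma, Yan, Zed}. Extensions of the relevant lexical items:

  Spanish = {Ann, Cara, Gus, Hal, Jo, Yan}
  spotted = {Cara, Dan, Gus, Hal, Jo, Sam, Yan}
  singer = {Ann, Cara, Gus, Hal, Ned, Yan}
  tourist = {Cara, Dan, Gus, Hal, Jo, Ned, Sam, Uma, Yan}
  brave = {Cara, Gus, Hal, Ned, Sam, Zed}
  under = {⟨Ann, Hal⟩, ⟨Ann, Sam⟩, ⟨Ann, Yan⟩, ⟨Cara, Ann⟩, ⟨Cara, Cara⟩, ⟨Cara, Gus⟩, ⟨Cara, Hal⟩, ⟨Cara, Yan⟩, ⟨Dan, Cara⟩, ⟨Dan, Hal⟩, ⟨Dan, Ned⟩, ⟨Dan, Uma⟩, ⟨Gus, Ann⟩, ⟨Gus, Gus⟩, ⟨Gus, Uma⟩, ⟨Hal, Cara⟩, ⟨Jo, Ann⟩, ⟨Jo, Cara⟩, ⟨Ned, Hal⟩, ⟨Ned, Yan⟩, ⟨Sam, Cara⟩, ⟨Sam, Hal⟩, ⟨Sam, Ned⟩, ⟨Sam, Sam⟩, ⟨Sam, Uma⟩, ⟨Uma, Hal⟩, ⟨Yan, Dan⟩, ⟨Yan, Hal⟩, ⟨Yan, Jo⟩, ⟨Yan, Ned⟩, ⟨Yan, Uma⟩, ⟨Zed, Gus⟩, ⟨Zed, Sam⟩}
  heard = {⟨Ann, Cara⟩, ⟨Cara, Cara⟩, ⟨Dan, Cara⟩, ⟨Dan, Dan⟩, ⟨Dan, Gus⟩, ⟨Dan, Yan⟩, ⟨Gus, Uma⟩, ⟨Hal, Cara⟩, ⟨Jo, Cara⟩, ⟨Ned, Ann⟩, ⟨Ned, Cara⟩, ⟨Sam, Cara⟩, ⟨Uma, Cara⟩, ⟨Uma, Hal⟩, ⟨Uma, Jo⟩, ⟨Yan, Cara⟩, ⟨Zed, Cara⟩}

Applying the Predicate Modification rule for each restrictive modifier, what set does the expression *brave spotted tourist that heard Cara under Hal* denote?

⟦that heard Cara⟧ = {x : ⟨x, Cara⟩ ∈ ⟦heard⟧} = {Ann, Cara, Dan, Hal, Jo, Ned, Sam, Uma, Yan, Zed}
⟦under Hal⟧ = {x : ⟨x, Hal⟩ ∈ ⟦under⟧} = {Ann, Cara, Dan, Ned, Sam, Uma, Yan}
⟦tourist⟧ = {Cara, Dan, Gus, Hal, Jo, Ned, Sam, Uma, Yan}
… ∩ ⟦that heard Cara⟧ = {Cara, Dan, Gus, Hal, Jo, Ned, Sam, Uma, Yan} ∩ {Ann, Cara, Dan, Hal, Jo, Ned, Sam, Uma, Yan, Zed} = {Cara, Dan, Hal, Jo, Ned, Sam, Uma, Yan}
… ∩ ⟦under Hal⟧ = {Cara, Dan, Hal, Jo, Ned, Sam, Uma, Yan} ∩ {Ann, Cara, Dan, Ned, Sam, Uma, Yan} = {Cara, Dan, Ned, Sam, Uma, Yan}
… ∩ ⟦brave⟧ = {Cara, Dan, Ned, Sam, Uma, Yan} ∩ {Cara, Gus, Hal, Ned, Sam, Zed} = {Cara, Ned, Sam}
… ∩ ⟦spotted⟧ = {Cara, Ned, Sam} ∩ {Cara, Dan, Gus, Hal, Jo, Sam, Yan} = {Cara, Sam}
So ⟦brave spotted tourist that heard Cara under Hal⟧ = {Cara, Sam}.

{Cara, Sam}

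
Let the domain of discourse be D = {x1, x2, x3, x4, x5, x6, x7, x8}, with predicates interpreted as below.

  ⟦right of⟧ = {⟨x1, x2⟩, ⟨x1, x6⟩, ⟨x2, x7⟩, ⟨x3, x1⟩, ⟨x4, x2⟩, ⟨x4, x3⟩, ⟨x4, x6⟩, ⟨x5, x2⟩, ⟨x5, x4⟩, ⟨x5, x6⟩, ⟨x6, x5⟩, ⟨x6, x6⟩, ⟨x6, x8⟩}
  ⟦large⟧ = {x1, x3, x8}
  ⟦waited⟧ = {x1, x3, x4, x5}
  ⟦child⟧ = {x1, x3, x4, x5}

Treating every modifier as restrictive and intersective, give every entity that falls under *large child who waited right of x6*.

⟦who waited⟧ = ⟦waited⟧ = {x1, x3, x4, x5}
⟦right of x6⟧ = {x : ⟨x, x6⟩ ∈ ⟦right of⟧} = {x1, x4, x5, x6}
⟦child⟧ = {x1, x3, x4, x5}
… ∩ ⟦who waited⟧ = {x1, x3, x4, x5} ∩ {x1, x3, x4, x5} = {x1, x3, x4, x5}
… ∩ ⟦right of x6⟧ = {x1, x3, x4, x5} ∩ {x1, x4, x5, x6} = {x1, x4, x5}
… ∩ ⟦large⟧ = {x1, x4, x5} ∩ {x1, x3, x8} = {x1}
So ⟦large child who waited right of x6⟧ = {x1}.

{x1}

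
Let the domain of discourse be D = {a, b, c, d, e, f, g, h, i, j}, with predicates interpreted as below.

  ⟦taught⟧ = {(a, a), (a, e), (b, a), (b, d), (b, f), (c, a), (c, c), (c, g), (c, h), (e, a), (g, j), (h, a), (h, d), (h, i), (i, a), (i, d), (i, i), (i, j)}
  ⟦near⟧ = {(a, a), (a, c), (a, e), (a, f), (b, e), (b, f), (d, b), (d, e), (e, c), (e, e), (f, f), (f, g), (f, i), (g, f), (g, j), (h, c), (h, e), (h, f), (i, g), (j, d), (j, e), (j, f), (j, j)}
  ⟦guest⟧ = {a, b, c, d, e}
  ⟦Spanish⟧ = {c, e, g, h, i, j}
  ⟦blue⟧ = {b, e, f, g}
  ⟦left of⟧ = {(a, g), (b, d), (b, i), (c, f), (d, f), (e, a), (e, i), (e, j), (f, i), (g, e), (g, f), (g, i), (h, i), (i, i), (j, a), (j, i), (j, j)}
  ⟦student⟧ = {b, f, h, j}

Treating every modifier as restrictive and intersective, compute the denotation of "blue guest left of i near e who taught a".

⟦left of i⟧ = {x : ⟨x, i⟩ ∈ ⟦left of⟧} = {b, e, f, g, h, i, j}
⟦near e⟧ = {x : ⟨x, e⟩ ∈ ⟦near⟧} = {a, b, d, e, h, j}
⟦who taught a⟧ = {x : ⟨x, a⟩ ∈ ⟦taught⟧} = {a, b, c, e, h, i}
⟦guest⟧ = {a, b, c, d, e}
… ∩ ⟦left of i⟧ = {a, b, c, d, e} ∩ {b, e, f, g, h, i, j} = {b, e}
… ∩ ⟦near e⟧ = {b, e} ∩ {a, b, d, e, h, j} = {b, e}
… ∩ ⟦who taught a⟧ = {b, e} ∩ {a, b, c, e, h, i} = {b, e}
… ∩ ⟦blue⟧ = {b, e} ∩ {b, e, f, g} = {b, e}
So ⟦blue guest left of i near e who taught a⟧ = {b, e}.

{b, e}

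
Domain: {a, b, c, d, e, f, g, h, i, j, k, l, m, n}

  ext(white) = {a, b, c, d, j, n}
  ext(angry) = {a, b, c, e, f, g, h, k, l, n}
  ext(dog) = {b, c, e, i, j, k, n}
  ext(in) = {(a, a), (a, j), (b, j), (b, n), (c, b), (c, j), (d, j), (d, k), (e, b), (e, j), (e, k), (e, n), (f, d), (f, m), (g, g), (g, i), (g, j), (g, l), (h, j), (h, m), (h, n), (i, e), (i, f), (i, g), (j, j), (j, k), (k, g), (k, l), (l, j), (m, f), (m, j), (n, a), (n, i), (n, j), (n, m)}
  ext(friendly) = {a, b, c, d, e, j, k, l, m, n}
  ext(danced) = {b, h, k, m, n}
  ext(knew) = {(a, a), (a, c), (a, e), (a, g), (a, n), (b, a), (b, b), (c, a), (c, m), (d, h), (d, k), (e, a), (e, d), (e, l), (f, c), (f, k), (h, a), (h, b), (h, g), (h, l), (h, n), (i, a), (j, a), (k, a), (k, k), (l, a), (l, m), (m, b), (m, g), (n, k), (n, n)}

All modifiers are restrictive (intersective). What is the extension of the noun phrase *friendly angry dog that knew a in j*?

{b, c, e}

⟦that knew a⟧ = {x : ⟨x, a⟩ ∈ ⟦knew⟧} = {a, b, c, e, h, i, j, k, l}
⟦in j⟧ = {x : ⟨x, j⟩ ∈ ⟦in⟧} = {a, b, c, d, e, g, h, j, l, m, n}
⟦dog⟧ = {b, c, e, i, j, k, n}
… ∩ ⟦that knew a⟧ = {b, c, e, i, j, k, n} ∩ {a, b, c, e, h, i, j, k, l} = {b, c, e, i, j, k}
… ∩ ⟦in j⟧ = {b, c, e, i, j, k} ∩ {a, b, c, d, e, g, h, j, l, m, n} = {b, c, e, j}
… ∩ ⟦friendly⟧ = {b, c, e, j} ∩ {a, b, c, d, e, j, k, l, m, n} = {b, c, e, j}
… ∩ ⟦angry⟧ = {b, c, e, j} ∩ {a, b, c, e, f, g, h, k, l, n} = {b, c, e}
So ⟦friendly angry dog that knew a in j⟧ = {b, c, e}.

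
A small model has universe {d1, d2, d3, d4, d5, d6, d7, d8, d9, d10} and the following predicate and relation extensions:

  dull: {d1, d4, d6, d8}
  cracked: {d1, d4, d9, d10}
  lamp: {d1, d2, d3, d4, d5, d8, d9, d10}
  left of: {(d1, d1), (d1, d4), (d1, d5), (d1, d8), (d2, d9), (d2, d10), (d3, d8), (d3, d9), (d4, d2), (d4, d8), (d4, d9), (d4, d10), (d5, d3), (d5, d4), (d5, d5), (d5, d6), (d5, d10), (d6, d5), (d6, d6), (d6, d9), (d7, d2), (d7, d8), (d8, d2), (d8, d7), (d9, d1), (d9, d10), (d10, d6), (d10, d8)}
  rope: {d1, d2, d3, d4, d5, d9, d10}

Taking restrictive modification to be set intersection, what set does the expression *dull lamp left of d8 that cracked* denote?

{d1, d4}

⟦left of d8⟧ = {x : ⟨x, d8⟩ ∈ ⟦left of⟧} = {d1, d3, d4, d7, d10}
⟦that cracked⟧ = ⟦cracked⟧ = {d1, d4, d9, d10}
⟦lamp⟧ = {d1, d2, d3, d4, d5, d8, d9, d10}
… ∩ ⟦left of d8⟧ = {d1, d2, d3, d4, d5, d8, d9, d10} ∩ {d1, d3, d4, d7, d10} = {d1, d3, d4, d10}
… ∩ ⟦that cracked⟧ = {d1, d3, d4, d10} ∩ {d1, d4, d9, d10} = {d1, d4, d10}
… ∩ ⟦dull⟧ = {d1, d4, d10} ∩ {d1, d4, d6, d8} = {d1, d4}
So ⟦dull lamp left of d8 that cracked⟧ = {d1, d4}.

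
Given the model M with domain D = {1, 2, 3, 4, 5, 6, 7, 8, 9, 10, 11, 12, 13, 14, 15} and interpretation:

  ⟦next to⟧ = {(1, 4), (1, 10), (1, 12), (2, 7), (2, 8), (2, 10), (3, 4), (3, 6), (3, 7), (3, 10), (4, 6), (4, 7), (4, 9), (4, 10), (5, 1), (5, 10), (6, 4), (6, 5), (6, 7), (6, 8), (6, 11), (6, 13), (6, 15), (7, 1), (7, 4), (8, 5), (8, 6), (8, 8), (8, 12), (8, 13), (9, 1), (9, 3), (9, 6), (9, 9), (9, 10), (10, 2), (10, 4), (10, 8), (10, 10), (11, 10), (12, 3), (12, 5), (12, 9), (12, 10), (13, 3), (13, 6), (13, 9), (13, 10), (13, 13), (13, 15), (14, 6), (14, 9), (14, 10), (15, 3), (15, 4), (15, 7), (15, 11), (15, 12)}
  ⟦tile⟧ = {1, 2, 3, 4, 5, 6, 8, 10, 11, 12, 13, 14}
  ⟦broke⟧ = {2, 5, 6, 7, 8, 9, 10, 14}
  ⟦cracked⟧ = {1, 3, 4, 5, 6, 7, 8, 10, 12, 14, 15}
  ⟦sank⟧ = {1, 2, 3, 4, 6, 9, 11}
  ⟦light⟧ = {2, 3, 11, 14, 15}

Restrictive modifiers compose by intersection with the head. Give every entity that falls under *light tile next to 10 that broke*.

{2, 14}

⟦next to 10⟧ = {x : ⟨x, 10⟩ ∈ ⟦next to⟧} = {1, 2, 3, 4, 5, 9, 10, 11, 12, 13, 14}
⟦that broke⟧ = ⟦broke⟧ = {2, 5, 6, 7, 8, 9, 10, 14}
⟦tile⟧ = {1, 2, 3, 4, 5, 6, 8, 10, 11, 12, 13, 14}
… ∩ ⟦next to 10⟧ = {1, 2, 3, 4, 5, 6, 8, 10, 11, 12, 13, 14} ∩ {1, 2, 3, 4, 5, 9, 10, 11, 12, 13, 14} = {1, 2, 3, 4, 5, 10, 11, 12, 13, 14}
… ∩ ⟦that broke⟧ = {1, 2, 3, 4, 5, 10, 11, 12, 13, 14} ∩ {2, 5, 6, 7, 8, 9, 10, 14} = {2, 5, 10, 14}
… ∩ ⟦light⟧ = {2, 5, 10, 14} ∩ {2, 3, 11, 14, 15} = {2, 14}
So ⟦light tile next to 10 that broke⟧ = {2, 14}.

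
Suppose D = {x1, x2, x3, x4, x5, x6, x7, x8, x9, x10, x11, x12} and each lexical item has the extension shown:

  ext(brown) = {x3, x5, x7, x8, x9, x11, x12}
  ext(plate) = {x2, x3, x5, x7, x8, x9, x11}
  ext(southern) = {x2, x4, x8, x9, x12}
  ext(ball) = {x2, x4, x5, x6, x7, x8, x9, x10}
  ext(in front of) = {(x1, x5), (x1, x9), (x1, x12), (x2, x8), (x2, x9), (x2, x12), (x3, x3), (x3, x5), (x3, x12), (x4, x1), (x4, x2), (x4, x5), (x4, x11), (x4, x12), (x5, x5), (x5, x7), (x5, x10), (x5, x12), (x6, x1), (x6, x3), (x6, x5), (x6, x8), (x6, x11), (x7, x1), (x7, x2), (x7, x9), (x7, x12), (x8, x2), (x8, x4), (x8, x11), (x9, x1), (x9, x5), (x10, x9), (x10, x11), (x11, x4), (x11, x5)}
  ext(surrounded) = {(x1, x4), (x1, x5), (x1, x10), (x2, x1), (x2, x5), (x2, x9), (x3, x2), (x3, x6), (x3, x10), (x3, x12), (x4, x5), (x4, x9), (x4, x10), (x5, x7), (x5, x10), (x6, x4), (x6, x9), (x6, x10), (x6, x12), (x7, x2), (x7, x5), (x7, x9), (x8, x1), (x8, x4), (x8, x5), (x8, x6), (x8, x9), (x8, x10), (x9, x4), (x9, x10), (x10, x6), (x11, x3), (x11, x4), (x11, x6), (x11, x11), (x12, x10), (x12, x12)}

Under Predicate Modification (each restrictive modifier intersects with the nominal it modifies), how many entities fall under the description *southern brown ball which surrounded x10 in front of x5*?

⟦which surrounded x10⟧ = {x : ⟨x, x10⟩ ∈ ⟦surrounded⟧} = {x1, x3, x4, x5, x6, x8, x9, x12}
⟦in front of x5⟧ = {x : ⟨x, x5⟩ ∈ ⟦in front of⟧} = {x1, x3, x4, x5, x6, x9, x11}
⟦ball⟧ = {x2, x4, x5, x6, x7, x8, x9, x10}
… ∩ ⟦which surrounded x10⟧ = {x2, x4, x5, x6, x7, x8, x9, x10} ∩ {x1, x3, x4, x5, x6, x8, x9, x12} = {x4, x5, x6, x8, x9}
… ∩ ⟦in front of x5⟧ = {x4, x5, x6, x8, x9} ∩ {x1, x3, x4, x5, x6, x9, x11} = {x4, x5, x6, x9}
… ∩ ⟦southern⟧ = {x4, x5, x6, x9} ∩ {x2, x4, x8, x9, x12} = {x4, x9}
… ∩ ⟦brown⟧ = {x4, x9} ∩ {x3, x5, x7, x8, x9, x11, x12} = {x9}
⟦southern brown ball which surrounded x10 in front of x5⟧ = {x9}, so the cardinality is 1.

1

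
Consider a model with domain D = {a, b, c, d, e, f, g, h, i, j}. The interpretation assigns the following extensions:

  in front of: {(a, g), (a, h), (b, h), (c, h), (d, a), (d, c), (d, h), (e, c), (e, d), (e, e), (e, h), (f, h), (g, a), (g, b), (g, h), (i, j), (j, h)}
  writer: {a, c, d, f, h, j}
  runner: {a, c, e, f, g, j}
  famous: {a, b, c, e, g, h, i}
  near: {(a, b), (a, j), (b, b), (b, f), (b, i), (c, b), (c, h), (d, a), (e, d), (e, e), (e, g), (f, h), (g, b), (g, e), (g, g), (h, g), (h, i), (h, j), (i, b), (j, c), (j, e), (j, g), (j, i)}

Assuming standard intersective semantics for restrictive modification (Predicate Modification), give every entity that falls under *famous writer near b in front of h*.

{a, c}

⟦near b⟧ = {x : ⟨x, b⟩ ∈ ⟦near⟧} = {a, b, c, g, i}
⟦in front of h⟧ = {x : ⟨x, h⟩ ∈ ⟦in front of⟧} = {a, b, c, d, e, f, g, j}
⟦writer⟧ = {a, c, d, f, h, j}
… ∩ ⟦near b⟧ = {a, c, d, f, h, j} ∩ {a, b, c, g, i} = {a, c}
… ∩ ⟦in front of h⟧ = {a, c} ∩ {a, b, c, d, e, f, g, j} = {a, c}
… ∩ ⟦famous⟧ = {a, c} ∩ {a, b, c, e, g, h, i} = {a, c}
So ⟦famous writer near b in front of h⟧ = {a, c}.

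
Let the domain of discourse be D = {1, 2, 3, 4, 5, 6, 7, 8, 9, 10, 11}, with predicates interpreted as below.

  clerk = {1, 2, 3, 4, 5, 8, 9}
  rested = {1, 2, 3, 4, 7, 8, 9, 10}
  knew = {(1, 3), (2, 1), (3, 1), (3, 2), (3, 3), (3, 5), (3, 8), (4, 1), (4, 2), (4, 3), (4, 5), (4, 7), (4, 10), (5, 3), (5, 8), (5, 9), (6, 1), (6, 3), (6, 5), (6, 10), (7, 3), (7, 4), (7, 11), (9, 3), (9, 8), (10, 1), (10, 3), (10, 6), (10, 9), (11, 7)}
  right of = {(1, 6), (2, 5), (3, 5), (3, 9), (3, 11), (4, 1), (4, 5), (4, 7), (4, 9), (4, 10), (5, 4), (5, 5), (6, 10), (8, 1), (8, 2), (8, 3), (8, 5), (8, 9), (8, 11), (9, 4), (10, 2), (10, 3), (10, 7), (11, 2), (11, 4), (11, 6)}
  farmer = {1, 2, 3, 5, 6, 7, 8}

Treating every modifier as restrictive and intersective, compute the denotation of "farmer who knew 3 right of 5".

{3, 5}

⟦who knew 3⟧ = {x : ⟨x, 3⟩ ∈ ⟦knew⟧} = {1, 3, 4, 5, 6, 7, 9, 10}
⟦right of 5⟧ = {x : ⟨x, 5⟩ ∈ ⟦right of⟧} = {2, 3, 4, 5, 8}
⟦farmer⟧ = {1, 2, 3, 5, 6, 7, 8}
… ∩ ⟦who knew 3⟧ = {1, 2, 3, 5, 6, 7, 8} ∩ {1, 3, 4, 5, 6, 7, 9, 10} = {1, 3, 5, 6, 7}
… ∩ ⟦right of 5⟧ = {1, 3, 5, 6, 7} ∩ {2, 3, 4, 5, 8} = {3, 5}
So ⟦farmer who knew 3 right of 5⟧ = {3, 5}.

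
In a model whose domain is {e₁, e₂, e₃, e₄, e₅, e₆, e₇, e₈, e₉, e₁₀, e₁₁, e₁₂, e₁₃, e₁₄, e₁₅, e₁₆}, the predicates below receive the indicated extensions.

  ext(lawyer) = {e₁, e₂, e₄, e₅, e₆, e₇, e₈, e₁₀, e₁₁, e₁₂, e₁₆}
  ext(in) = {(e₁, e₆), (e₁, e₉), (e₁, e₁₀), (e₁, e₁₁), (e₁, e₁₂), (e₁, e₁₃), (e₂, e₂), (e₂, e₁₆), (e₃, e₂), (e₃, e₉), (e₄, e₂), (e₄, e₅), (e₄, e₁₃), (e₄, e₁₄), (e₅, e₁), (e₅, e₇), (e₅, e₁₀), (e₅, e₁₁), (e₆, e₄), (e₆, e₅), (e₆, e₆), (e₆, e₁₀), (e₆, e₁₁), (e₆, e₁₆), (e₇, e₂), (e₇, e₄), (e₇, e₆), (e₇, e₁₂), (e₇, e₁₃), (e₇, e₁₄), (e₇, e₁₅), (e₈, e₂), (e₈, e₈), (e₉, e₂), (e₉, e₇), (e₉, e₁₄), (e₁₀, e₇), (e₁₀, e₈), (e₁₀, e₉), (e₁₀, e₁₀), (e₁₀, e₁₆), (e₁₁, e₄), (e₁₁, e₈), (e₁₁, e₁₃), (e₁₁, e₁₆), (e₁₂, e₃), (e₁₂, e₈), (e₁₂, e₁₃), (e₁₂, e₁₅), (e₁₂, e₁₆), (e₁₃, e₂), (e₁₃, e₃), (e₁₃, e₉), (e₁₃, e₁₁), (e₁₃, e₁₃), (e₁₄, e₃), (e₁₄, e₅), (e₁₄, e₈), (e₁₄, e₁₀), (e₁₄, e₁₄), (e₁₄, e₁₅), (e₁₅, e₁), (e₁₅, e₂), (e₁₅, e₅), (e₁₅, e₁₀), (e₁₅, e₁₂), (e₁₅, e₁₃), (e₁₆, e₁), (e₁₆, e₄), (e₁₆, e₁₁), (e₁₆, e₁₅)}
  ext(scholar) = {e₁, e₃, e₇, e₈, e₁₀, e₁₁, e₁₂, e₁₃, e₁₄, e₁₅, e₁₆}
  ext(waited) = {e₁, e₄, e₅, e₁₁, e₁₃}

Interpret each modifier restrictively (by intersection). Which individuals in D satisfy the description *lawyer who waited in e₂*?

⟦who waited⟧ = ⟦waited⟧ = {e₁, e₄, e₅, e₁₁, e₁₃}
⟦in e₂⟧ = {x : ⟨x, e₂⟩ ∈ ⟦in⟧} = {e₂, e₃, e₄, e₇, e₈, e₉, e₁₃, e₁₅}
⟦lawyer⟧ = {e₁, e₂, e₄, e₅, e₆, e₇, e₈, e₁₀, e₁₁, e₁₂, e₁₆}
… ∩ ⟦who waited⟧ = {e₁, e₂, e₄, e₅, e₆, e₇, e₈, e₁₀, e₁₁, e₁₂, e₁₆} ∩ {e₁, e₄, e₅, e₁₁, e₁₃} = {e₁, e₄, e₅, e₁₁}
… ∩ ⟦in e₂⟧ = {e₁, e₄, e₅, e₁₁} ∩ {e₂, e₃, e₄, e₇, e₈, e₉, e₁₃, e₁₅} = {e₄}
So ⟦lawyer who waited in e₂⟧ = {e₄}.

{e₄}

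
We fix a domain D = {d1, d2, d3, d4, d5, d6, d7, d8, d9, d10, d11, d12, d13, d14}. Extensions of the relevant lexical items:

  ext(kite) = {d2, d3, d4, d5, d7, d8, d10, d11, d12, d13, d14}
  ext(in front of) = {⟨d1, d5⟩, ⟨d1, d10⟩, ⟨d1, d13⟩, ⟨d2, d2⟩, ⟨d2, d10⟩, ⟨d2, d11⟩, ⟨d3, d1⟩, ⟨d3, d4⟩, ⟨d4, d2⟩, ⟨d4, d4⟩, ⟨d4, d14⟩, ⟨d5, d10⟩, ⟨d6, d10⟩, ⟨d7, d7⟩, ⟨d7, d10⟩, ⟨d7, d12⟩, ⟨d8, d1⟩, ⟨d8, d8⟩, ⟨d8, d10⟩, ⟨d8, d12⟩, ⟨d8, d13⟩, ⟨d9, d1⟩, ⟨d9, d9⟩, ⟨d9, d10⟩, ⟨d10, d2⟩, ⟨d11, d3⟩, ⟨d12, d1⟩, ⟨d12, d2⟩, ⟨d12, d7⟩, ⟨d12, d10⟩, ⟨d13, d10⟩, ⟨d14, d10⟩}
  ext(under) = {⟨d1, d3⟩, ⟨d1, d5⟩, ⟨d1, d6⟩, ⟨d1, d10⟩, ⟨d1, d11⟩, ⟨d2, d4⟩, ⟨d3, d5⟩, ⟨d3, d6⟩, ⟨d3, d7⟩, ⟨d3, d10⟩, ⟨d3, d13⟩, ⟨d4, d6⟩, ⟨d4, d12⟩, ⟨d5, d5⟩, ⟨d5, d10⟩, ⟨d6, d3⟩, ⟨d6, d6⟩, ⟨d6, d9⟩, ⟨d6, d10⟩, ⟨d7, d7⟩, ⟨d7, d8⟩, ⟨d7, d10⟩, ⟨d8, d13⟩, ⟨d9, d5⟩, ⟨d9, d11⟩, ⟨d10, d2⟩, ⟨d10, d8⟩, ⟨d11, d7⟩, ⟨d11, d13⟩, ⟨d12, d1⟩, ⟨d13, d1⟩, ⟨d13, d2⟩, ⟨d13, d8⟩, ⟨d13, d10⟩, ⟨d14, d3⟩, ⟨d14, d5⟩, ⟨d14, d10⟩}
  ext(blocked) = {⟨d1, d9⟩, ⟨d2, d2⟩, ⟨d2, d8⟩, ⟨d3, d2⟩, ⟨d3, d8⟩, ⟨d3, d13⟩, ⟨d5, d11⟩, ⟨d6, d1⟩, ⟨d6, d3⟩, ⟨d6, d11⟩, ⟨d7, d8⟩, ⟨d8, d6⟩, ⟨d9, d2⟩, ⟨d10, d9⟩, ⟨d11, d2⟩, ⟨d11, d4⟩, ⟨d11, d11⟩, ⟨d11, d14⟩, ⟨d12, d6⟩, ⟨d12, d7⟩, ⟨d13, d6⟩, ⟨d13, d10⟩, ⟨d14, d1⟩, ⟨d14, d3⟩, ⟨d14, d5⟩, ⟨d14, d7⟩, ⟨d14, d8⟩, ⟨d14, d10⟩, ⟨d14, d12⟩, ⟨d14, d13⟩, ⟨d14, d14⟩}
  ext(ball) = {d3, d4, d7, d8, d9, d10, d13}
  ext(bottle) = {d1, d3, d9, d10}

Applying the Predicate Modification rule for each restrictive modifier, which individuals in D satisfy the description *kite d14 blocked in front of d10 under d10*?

{d5, d7, d13, d14}

⟦d14 blocked⟧ = {x : ⟨d14, x⟩ ∈ ⟦blocked⟧} = {d1, d3, d5, d7, d8, d10, d12, d13, d14}
⟦in front of d10⟧ = {x : ⟨x, d10⟩ ∈ ⟦in front of⟧} = {d1, d2, d5, d6, d7, d8, d9, d12, d13, d14}
⟦under d10⟧ = {x : ⟨x, d10⟩ ∈ ⟦under⟧} = {d1, d3, d5, d6, d7, d13, d14}
⟦kite⟧ = {d2, d3, d4, d5, d7, d8, d10, d11, d12, d13, d14}
… ∩ ⟦d14 blocked⟧ = {d2, d3, d4, d5, d7, d8, d10, d11, d12, d13, d14} ∩ {d1, d3, d5, d7, d8, d10, d12, d13, d14} = {d3, d5, d7, d8, d10, d12, d13, d14}
… ∩ ⟦in front of d10⟧ = {d3, d5, d7, d8, d10, d12, d13, d14} ∩ {d1, d2, d5, d6, d7, d8, d9, d12, d13, d14} = {d5, d7, d8, d12, d13, d14}
… ∩ ⟦under d10⟧ = {d5, d7, d8, d12, d13, d14} ∩ {d1, d3, d5, d6, d7, d13, d14} = {d5, d7, d13, d14}
So ⟦kite d14 blocked in front of d10 under d10⟧ = {d5, d7, d13, d14}.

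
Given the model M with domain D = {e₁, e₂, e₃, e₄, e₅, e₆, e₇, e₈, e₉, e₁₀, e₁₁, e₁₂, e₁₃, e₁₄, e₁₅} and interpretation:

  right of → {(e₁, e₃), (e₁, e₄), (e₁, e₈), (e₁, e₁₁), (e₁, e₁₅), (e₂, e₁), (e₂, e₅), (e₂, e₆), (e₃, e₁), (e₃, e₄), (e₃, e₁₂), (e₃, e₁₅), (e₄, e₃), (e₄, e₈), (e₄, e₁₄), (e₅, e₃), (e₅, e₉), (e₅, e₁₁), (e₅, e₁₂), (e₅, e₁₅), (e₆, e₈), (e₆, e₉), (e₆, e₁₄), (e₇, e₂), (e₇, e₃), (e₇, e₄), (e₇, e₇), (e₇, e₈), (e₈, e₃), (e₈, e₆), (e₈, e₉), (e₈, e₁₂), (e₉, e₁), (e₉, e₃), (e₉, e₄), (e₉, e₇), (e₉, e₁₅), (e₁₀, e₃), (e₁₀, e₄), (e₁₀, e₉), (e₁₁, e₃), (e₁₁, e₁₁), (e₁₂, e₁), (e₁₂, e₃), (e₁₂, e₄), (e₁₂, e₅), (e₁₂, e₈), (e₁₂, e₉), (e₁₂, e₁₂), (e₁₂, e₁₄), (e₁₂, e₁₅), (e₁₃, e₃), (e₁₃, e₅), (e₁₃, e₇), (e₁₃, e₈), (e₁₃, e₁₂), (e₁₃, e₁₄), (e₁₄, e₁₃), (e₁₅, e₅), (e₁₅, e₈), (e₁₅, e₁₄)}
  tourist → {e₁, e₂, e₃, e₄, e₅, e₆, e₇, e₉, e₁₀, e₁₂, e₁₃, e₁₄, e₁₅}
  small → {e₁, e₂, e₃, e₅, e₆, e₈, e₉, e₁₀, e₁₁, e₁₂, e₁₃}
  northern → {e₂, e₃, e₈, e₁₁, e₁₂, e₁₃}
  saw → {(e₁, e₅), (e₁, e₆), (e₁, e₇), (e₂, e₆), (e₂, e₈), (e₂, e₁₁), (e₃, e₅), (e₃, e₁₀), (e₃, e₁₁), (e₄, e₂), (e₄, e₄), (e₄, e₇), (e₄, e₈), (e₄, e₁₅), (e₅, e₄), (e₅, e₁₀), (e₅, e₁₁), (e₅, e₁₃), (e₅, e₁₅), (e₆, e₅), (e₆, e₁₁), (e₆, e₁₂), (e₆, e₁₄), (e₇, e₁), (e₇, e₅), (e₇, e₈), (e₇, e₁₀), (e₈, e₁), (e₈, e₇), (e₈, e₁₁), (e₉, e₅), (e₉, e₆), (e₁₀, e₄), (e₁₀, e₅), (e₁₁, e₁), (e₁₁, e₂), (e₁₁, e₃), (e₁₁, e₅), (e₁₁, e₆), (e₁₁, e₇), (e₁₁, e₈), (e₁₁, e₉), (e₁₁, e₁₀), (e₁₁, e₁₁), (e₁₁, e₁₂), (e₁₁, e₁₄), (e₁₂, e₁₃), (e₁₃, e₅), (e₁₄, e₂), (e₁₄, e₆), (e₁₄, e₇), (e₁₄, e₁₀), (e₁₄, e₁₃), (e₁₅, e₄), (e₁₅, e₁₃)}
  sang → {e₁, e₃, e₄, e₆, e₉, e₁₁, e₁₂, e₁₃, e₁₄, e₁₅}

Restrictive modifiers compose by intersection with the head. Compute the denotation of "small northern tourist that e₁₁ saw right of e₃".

⟦that e₁₁ saw⟧ = {x : ⟨e₁₁, x⟩ ∈ ⟦saw⟧} = {e₁, e₂, e₃, e₅, e₆, e₇, e₈, e₉, e₁₀, e₁₁, e₁₂, e₁₄}
⟦right of e₃⟧ = {x : ⟨x, e₃⟩ ∈ ⟦right of⟧} = {e₁, e₄, e₅, e₇, e₈, e₉, e₁₀, e₁₁, e₁₂, e₁₃}
⟦tourist⟧ = {e₁, e₂, e₃, e₄, e₅, e₆, e₇, e₉, e₁₀, e₁₂, e₁₃, e₁₄, e₁₅}
… ∩ ⟦that e₁₁ saw⟧ = {e₁, e₂, e₃, e₄, e₅, e₆, e₇, e₉, e₁₀, e₁₂, e₁₃, e₁₄, e₁₅} ∩ {e₁, e₂, e₃, e₅, e₆, e₇, e₈, e₉, e₁₀, e₁₁, e₁₂, e₁₄} = {e₁, e₂, e₃, e₅, e₆, e₇, e₉, e₁₀, e₁₂, e₁₄}
… ∩ ⟦right of e₃⟧ = {e₁, e₂, e₃, e₅, e₆, e₇, e₉, e₁₀, e₁₂, e₁₄} ∩ {e₁, e₄, e₅, e₇, e₈, e₉, e₁₀, e₁₁, e₁₂, e₁₃} = {e₁, e₅, e₇, e₉, e₁₀, e₁₂}
… ∩ ⟦small⟧ = {e₁, e₅, e₇, e₉, e₁₀, e₁₂} ∩ {e₁, e₂, e₃, e₅, e₆, e₈, e₉, e₁₀, e₁₁, e₁₂, e₁₃} = {e₁, e₅, e₉, e₁₀, e₁₂}
… ∩ ⟦northern⟧ = {e₁, e₅, e₉, e₁₀, e₁₂} ∩ {e₂, e₃, e₈, e₁₁, e₁₂, e₁₃} = {e₁₂}
So ⟦small northern tourist that e₁₁ saw right of e₃⟧ = {e₁₂}.

{e₁₂}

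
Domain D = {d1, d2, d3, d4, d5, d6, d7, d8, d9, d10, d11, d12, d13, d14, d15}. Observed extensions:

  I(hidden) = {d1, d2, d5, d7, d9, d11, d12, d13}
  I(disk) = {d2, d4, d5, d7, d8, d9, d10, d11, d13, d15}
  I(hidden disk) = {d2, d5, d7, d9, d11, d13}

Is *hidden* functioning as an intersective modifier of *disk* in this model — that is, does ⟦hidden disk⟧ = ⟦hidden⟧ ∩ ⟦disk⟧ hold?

⟦hidden⟧ ∩ ⟦disk⟧ = {d1, d2, d5, d7, d9, d11, d12, d13} ∩ {d2, d4, d5, d7, d8, d9, d10, d11, d13, d15} = {d2, d5, d7, d9, d11, d13}
Observed ⟦hidden disk⟧ = {d2, d5, d7, d9, d11, d13}.
These coincide, so the modifier is intersective here.

yes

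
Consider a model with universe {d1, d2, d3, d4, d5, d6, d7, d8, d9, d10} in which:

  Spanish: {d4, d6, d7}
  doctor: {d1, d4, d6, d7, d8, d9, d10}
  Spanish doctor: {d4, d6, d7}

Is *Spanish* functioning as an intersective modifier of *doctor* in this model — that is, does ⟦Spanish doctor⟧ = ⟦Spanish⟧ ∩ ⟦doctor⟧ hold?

⟦Spanish⟧ ∩ ⟦doctor⟧ = {d4, d6, d7} ∩ {d1, d4, d6, d7, d8, d9, d10} = {d4, d6, d7}
Observed ⟦Spanish doctor⟧ = {d4, d6, d7}.
These coincide, so the modifier is intersective here.

yes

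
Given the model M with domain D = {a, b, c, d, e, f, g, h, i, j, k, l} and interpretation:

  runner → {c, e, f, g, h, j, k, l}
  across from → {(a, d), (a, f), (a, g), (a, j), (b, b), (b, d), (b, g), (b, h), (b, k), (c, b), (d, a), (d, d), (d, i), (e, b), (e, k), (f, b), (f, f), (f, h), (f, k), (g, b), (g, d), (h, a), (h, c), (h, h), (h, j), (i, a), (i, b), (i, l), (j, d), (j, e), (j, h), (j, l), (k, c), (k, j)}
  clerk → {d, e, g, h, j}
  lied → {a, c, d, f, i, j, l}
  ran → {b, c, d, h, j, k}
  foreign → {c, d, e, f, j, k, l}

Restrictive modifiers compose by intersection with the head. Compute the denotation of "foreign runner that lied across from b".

{c, f}

⟦that lied⟧ = ⟦lied⟧ = {a, c, d, f, i, j, l}
⟦across from b⟧ = {x : ⟨x, b⟩ ∈ ⟦across from⟧} = {b, c, e, f, g, i}
⟦runner⟧ = {c, e, f, g, h, j, k, l}
… ∩ ⟦that lied⟧ = {c, e, f, g, h, j, k, l} ∩ {a, c, d, f, i, j, l} = {c, f, j, l}
… ∩ ⟦across from b⟧ = {c, f, j, l} ∩ {b, c, e, f, g, i} = {c, f}
… ∩ ⟦foreign⟧ = {c, f} ∩ {c, d, e, f, j, k, l} = {c, f}
So ⟦foreign runner that lied across from b⟧ = {c, f}.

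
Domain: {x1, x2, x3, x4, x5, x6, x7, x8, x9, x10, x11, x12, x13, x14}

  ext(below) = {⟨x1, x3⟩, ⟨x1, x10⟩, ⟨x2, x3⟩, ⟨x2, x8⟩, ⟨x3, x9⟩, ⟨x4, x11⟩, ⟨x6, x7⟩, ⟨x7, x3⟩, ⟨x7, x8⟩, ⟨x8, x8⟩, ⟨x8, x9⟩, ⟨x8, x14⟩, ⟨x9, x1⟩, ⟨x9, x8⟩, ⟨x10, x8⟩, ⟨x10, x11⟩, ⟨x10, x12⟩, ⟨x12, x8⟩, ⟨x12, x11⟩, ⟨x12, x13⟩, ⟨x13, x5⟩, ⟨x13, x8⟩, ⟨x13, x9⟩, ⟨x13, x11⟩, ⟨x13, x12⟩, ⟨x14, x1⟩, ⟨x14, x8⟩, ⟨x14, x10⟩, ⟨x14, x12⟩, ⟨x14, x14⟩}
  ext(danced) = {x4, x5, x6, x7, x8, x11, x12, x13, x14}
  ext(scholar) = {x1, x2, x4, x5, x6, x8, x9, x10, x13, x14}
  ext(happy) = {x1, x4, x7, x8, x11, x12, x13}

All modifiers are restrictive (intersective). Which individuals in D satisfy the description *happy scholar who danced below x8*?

{x8, x13}

⟦who danced⟧ = ⟦danced⟧ = {x4, x5, x6, x7, x8, x11, x12, x13, x14}
⟦below x8⟧ = {x : ⟨x, x8⟩ ∈ ⟦below⟧} = {x2, x7, x8, x9, x10, x12, x13, x14}
⟦scholar⟧ = {x1, x2, x4, x5, x6, x8, x9, x10, x13, x14}
… ∩ ⟦who danced⟧ = {x1, x2, x4, x5, x6, x8, x9, x10, x13, x14} ∩ {x4, x5, x6, x7, x8, x11, x12, x13, x14} = {x4, x5, x6, x8, x13, x14}
… ∩ ⟦below x8⟧ = {x4, x5, x6, x8, x13, x14} ∩ {x2, x7, x8, x9, x10, x12, x13, x14} = {x8, x13, x14}
… ∩ ⟦happy⟧ = {x8, x13, x14} ∩ {x1, x4, x7, x8, x11, x12, x13} = {x8, x13}
So ⟦happy scholar who danced below x8⟧ = {x8, x13}.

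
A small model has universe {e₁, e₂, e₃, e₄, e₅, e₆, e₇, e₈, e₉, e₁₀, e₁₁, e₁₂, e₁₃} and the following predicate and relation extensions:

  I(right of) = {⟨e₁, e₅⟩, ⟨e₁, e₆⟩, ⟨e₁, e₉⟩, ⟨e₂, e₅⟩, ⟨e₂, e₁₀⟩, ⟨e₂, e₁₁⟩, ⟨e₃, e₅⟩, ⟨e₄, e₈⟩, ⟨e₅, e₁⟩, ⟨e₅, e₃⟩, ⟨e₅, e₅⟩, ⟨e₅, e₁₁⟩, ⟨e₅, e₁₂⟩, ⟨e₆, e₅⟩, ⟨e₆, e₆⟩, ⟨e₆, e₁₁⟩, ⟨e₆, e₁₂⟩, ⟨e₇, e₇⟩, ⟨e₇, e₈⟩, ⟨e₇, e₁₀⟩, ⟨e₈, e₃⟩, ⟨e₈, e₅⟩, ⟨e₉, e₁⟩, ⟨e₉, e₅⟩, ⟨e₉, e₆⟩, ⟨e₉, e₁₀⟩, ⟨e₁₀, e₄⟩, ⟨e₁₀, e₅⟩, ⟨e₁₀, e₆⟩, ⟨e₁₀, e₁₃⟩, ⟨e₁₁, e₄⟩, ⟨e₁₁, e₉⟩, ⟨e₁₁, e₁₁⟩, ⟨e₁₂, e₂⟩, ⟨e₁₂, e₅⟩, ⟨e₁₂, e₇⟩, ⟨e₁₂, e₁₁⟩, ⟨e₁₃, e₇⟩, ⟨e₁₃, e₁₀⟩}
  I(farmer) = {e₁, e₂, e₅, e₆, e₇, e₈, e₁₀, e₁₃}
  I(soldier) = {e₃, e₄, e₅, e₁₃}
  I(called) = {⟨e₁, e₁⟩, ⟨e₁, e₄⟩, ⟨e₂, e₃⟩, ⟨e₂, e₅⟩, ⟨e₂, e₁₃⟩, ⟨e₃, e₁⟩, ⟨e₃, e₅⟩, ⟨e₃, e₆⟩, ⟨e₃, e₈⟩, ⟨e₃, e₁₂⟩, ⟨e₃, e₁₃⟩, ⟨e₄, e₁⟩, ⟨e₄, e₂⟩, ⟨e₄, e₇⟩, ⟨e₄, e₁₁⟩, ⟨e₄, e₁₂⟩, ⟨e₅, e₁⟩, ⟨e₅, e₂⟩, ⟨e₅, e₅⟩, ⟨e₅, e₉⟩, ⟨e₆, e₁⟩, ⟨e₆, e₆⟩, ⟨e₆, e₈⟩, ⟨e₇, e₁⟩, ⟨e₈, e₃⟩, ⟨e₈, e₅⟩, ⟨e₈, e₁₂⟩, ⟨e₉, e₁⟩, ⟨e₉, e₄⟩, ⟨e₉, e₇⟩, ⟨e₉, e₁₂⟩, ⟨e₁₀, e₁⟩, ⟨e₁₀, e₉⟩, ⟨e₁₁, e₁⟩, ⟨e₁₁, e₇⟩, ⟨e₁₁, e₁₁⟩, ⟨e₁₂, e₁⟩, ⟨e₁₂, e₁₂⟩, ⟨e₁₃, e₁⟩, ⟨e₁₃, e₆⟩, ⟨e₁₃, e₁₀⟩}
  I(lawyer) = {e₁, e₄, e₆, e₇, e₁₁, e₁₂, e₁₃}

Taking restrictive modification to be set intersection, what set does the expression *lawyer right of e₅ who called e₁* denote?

{e₁, e₆, e₁₂}

⟦right of e₅⟧ = {x : ⟨x, e₅⟩ ∈ ⟦right of⟧} = {e₁, e₂, e₃, e₅, e₆, e₈, e₉, e₁₀, e₁₂}
⟦who called e₁⟧ = {x : ⟨x, e₁⟩ ∈ ⟦called⟧} = {e₁, e₃, e₄, e₅, e₆, e₇, e₉, e₁₀, e₁₁, e₁₂, e₁₃}
⟦lawyer⟧ = {e₁, e₄, e₆, e₇, e₁₁, e₁₂, e₁₃}
… ∩ ⟦right of e₅⟧ = {e₁, e₄, e₆, e₇, e₁₁, e₁₂, e₁₃} ∩ {e₁, e₂, e₃, e₅, e₆, e₈, e₉, e₁₀, e₁₂} = {e₁, e₆, e₁₂}
… ∩ ⟦who called e₁⟧ = {e₁, e₆, e₁₂} ∩ {e₁, e₃, e₄, e₅, e₆, e₇, e₉, e₁₀, e₁₁, e₁₂, e₁₃} = {e₁, e₆, e₁₂}
So ⟦lawyer right of e₅ who called e₁⟧ = {e₁, e₆, e₁₂}.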